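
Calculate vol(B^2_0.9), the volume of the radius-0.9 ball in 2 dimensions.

V_2(0.9) = π^(2/2) · (0.9)^2 / Γ(2/2 + 1) ≈ 2.54469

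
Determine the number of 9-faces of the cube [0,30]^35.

An n-cube has C(n,k)·2^(n-k) k-faces. Here C(35,9)·2^26 = 70607460·67108864 = 4738386430525440.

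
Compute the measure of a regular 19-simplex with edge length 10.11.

Volume = 10.11^19 · √(20/2^19) / 19! ≈ 0.625039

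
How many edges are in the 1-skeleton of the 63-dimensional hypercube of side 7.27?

Number of 1-faces = C(63,1)·2^(63-1) = 63·4611686018427387904 = 290536219160925437952.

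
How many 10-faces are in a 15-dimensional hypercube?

f_10(15-cube) = (15 choose 10) · 2^5 = 96096.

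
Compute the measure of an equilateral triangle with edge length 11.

Area = (√3/4) · 11² = 52.3945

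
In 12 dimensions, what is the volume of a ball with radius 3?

Volume = π^{12/2}·(3)^12/Γ(7) = 59049·π^6/80 ≈ 709613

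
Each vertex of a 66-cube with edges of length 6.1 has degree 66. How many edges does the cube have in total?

Each of the 2^66 = 73786976294838206464 vertices has degree 66; total edges = 66·2^66/2 = 2434970217729660813312.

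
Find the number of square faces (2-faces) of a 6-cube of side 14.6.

f_2(6-cube) = (6 choose 2) · 2^4 = 240.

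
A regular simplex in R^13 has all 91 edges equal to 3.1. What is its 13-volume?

For a regular n-simplex with edge a, V = (a^n / n!)·√((n+1)/2^n). With a=3.1, n=13: V ≈ 1.62103e-05.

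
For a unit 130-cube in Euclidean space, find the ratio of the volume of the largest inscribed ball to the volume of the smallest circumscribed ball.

Volume scales as r^n, and r_in/r_out = 1/√130, giving (1/√130)^130 ≈ 3.92358e-138.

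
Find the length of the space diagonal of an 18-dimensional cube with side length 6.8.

||(6.8,6.8,...,6.8)|| = √(18)·6.8 ≈ 28.85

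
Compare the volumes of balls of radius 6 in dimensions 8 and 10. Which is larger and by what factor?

V_8(6) ≈ 6.81708e+06, V_10(6) ≈ 1.54199e+08. The 10-ball is larger by a factor of 22.62.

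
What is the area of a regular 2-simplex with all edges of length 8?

Area = (√3/4) · 8² = 27.7128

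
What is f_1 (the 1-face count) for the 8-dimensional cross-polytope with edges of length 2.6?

Each 1-face is the convex hull of 2 vertices, one chosen as ±e_i from each of 2 distinct axes: 2^2·C(8,2) = 112.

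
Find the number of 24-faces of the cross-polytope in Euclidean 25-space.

An n-cross-polytope has 2^(k+1)·C(n,k+1) k-faces. Here 2^25·C(25,25) = 33554432·1 = 33554432.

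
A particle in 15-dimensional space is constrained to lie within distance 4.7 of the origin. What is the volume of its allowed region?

The n-ball volume is π^(n/2)·r^n/Γ(n/2+1). With n=15, r=4.7: V ≈ 4.60148e+09.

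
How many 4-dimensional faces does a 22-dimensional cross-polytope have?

Number of 4-faces = 2^(4+1) · C(22,4+1) = 32 · 26334 = 842688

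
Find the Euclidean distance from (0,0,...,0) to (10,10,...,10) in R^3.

The space diagonal of an n-cube of side s is s√n. Here 10·√3 ≈ 17.3205.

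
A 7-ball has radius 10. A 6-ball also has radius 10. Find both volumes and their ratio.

V_7(10) ≈ 4.72477e+07. V_6(10) ≈ 5.16771e+06. Ratio V_7/V_6 ≈ 9.143.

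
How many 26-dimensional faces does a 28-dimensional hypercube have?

Choose 26 of 28 axes to span the face (C(28,26) = 378 ways), then fix each of the remaining 2 coordinates at one of its two extreme values (2^2 = 4 ways): 378·4 = 1512.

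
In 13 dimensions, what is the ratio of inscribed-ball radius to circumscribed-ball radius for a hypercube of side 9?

Ratio = (s/2)/(s√13/2) = 13^(-1/2) ≈ 0.27735.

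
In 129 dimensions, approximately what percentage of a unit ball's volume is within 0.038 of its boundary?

1 - (1-0.038)^129 ≈ 0.993246 ≈ 99.32%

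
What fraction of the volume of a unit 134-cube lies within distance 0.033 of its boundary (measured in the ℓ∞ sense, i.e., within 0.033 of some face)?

The inner cube has side 1-2·0.033 = 0.934 and volume (0.934)^134 ≈ 0.0001063, so the shell holds 0.999894 of the volume.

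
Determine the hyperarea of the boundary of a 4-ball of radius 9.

The surface area of an n-ball is 2π^(n/2) r^(n-1) / Γ(n/2). For n=4, r=9: 1458·π^2 ≈ 14389.9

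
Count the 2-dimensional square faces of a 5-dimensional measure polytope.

Choose 2 of 5 axes to span the face (C(5,2) = 10 ways), then fix each of the remaining 3 coordinates at one of its two extreme values (2^3 = 8 ways): 10·8 = 80.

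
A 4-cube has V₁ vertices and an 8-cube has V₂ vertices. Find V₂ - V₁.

V₁ = 2^4 = 16. V₂ = 2^8 = 256. V₂ - V₁ = 240.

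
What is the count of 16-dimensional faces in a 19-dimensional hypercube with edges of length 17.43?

Choose 16 of 19 axes to span the face (C(19,16) = 969 ways), then fix each of the remaining 3 coordinates at one of its two extreme values (2^3 = 8 ways): 969·8 = 7752.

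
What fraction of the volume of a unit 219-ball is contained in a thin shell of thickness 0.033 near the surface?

Shell fraction = 1 - (1-0.033)^219 ≈ 0.999357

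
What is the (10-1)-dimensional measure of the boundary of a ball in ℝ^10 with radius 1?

S = n·V_n(r)/r = 10·V_10(1)/1 (volume-to-surface relation), giving π^5/12 ≈ 25.5016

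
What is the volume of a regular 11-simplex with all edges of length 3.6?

Volume = 3.6^11 · √(12/2^11) / 11! ≈ 0.00252405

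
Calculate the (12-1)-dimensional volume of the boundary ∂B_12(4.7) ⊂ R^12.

|∂B_12(4.7)| ≈ 3.96118e+08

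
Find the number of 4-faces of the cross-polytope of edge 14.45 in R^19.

Number of 4-faces = 2^(4+1) · C(19,4+1) = 32 · 11628 = 372096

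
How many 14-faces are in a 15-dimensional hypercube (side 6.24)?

An n-cube has C(n,k)·2^(n-k) k-faces. Here C(15,14)·2^1 = 15·2 = 30.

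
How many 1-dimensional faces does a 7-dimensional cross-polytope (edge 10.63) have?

An n-cross-polytope has 2^(k+1)·C(n,k+1) k-faces. Here 2^2·C(7,2) = 4·21 = 84.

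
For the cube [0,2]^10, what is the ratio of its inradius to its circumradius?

For an n-cube of any side s, the inradius is s/2 and the circumradius is s√n/2, so the ratio is 1/√10 ≈ 0.316228.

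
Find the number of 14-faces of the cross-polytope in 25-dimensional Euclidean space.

Each 14-face is the convex hull of 15 vertices, one chosen as ±e_i from each of 15 distinct axes: 2^15·C(25,15) = 107110727680.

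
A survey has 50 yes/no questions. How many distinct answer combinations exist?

Number of vertices = 2^50 = 1125899906842624.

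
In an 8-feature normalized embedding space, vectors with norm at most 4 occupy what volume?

V_8(4) = π^(8/2) · (4)^8 / Γ(8/2 + 1) = 8192·π^4/3 ≈ 265992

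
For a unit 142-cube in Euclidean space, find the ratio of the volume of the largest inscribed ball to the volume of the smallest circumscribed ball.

V_in/V_out = n^(-n/2) = 142^(-142/2) ≈ 1.54002e-153.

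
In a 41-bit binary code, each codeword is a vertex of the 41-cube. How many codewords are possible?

Each vertex is a binary string of length 41, so there are 2^41 = 2199023255552.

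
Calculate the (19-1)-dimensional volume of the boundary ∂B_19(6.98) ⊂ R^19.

The surface area of an n-ball is 2π^(n/2) r^(n-1) / Γ(n/2). For n=19, r=6.98: 1.37006e+15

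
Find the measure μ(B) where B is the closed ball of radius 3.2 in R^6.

The n-ball volume is π^(n/2)·r^n/Γ(n/2+1). With n=6, r=3.2: V ≈ 5548.79.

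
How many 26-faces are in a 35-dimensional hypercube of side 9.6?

f_26(35-cube) = (35 choose 26) · 2^9 = 36151019520.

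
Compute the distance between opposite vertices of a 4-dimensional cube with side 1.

The space diagonal of an n-cube of side s is s√n. Here 1·√4 = 2.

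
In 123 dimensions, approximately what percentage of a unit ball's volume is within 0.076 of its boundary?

1 - (1-0.076)^123 ≈ 0.99994 ≈ 99.9940%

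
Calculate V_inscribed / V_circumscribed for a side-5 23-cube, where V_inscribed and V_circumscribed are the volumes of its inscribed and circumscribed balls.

Volume scales as r^n, and r_in/r_out = 1/√23, giving (1/√23)^23 ≈ 2.18842e-16.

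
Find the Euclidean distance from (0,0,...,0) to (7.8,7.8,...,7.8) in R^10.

d = √(7.8² + 7.8² + ... + 7.8²) [10 terms] = √(10·7.8²) = 7.8√10 ≈ 24.6658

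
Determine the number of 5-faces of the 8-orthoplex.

Number of 5-faces = 2^(5+1) · C(8,5+1) = 64 · 28 = 1792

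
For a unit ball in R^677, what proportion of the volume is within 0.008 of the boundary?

1 - (1-0.008)^677 ≈ 0.995651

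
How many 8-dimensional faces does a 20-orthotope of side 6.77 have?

An n-cube has C(n,k)·2^(n-k) k-faces. Here C(20,8)·2^12 = 125970·4096 = 515973120.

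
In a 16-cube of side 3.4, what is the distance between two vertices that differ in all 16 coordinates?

The space diagonal of an n-cube of side s is s√n. Here 3.4·√16 = 13.6.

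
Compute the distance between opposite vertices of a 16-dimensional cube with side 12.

||(12,12,...,12)|| = √(16)·12 = 48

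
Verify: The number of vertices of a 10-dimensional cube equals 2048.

False. The 10-cube has 2^10 = 1024 vertices.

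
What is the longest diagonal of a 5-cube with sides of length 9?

||(9,9,...,9)|| = √(5)·9 ≈ 20.1246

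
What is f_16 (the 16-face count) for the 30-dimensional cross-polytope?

f_16(30-orthoplex) = 2^17 · (30 choose 17) = 15697163059200.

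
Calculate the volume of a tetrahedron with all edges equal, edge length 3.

Volume = (√2/12) · 3³ = 3.18198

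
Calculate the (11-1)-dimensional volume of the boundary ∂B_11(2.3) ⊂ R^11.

|∂B_11(2.3)| ≈ 85857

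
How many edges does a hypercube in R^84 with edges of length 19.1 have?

Each of the 2^84 = 19342813113834066795298816 vertices has degree 84; total edges = 84·2^84/2 = 812398150781030805402550272.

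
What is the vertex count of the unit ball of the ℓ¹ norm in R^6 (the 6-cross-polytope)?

An n-cross-polytope has 2n vertices; here n = 6, giving 12.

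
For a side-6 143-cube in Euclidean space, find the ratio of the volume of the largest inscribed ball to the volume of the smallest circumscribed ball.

V_in / V_out = (r_in/r_out)^143 = (1/√143)^143 = 143^(-143/2) ≈ 7.8248e-155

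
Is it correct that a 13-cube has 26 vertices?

False. The 13-cube has 2^13 = 8192 vertices.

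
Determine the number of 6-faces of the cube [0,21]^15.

f_6(15-cube) = (15 choose 6) · 2^9 = 2562560.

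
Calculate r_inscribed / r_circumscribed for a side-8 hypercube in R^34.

r_in = 8/2 (half the side); r_out = 8√34/2 (half the diagonal). Ratio = 1/√34 ≈ 0.171499.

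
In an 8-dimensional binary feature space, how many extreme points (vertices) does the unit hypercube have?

An n-cube has 2^n vertices; for n = 8 that is 2^8 = 256.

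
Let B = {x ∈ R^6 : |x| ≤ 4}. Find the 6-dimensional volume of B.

Volume = π^{6/2}·(4)^6/Γ(4) = 2048·π^3/3 ≈ 21167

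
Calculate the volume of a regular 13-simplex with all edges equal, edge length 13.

V = (13^13 / 13!) · √((13+1) / 2^13) ≈ 2010.72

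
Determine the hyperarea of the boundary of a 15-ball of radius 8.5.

S = n·V_n(r)/r = 15·V_15(8.5)/8.5 (volume-to-surface relation), giving 168377826559400929·π^7/8648640 ≈ 5.88012e+13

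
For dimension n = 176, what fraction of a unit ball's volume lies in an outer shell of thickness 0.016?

1 - (1-0.016)^176 ≈ 0.941502 ≈ 94.15%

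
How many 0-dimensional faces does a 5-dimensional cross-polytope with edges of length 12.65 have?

Each 0-face is the convex hull of 1 vertex, one chosen as ±e_i from each of 1 distinct axis: 2^1·C(5,1) = 10.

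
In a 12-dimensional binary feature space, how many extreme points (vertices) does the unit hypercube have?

Each vertex is a binary string of length 12, so there are 2^12 = 4096.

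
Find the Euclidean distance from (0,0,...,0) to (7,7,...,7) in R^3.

||(7,7,...,7)|| = √(3)·7 ≈ 12.1244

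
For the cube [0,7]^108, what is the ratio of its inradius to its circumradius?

r_in = 7/2 (half the side); r_out = 7√108/2 (half the diagonal). Ratio = 1/√108 ≈ 0.096225.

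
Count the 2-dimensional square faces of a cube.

Number of 2-faces = C(3,2) · 2^(3-2) = 3 · 2 = 6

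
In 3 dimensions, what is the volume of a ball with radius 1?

V = 4·π/3 ≈ 4.18879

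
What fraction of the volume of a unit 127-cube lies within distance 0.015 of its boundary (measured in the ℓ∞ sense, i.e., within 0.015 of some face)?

Shell fraction = 1 - (1-0.03)^127 ≈ 0.979107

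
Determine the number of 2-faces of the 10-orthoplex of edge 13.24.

f_2(10-orthoplex) = 2^3 · (10 choose 3) = 960.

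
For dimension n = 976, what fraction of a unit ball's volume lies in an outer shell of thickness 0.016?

1 - (1-0.016)^976 ≈ 0.9999998544 ≈ 99.999985%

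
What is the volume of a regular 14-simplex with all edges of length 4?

For a regular n-simplex with edge a, V = (a^n / n!)·√((n+1)/2^n). With a=4, n=14: V ≈ 9.31681e-05.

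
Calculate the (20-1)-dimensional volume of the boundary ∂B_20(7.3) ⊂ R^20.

The surface area of an n-ball is 2π^(n/2) r^(n-1) / Γ(n/2). For n=20, r=7.3: 1.30587e+16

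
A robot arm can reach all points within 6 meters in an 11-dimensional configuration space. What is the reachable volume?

Volume = π^{11/2}·(6)^11/Γ(13/2) = 859963392·π^5/385 ≈ 6.83547e+08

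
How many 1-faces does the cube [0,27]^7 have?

An n-cube has n·2^(n-1) edges. With n = 7: 7·64 = 448.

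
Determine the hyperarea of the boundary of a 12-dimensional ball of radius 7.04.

The surface area of an n-ball is 2π^(n/2) r^(n-1) / Γ(n/2). For n=12, r=7.04: 3.37324e+10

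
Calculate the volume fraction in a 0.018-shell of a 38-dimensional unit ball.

Shell fraction = 1 - (1-0.018)^38 ≈ 0.49854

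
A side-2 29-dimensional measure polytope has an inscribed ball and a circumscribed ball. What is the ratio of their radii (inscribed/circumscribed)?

For an n-cube of any side s, the inradius is s/2 and the circumradius is s√n/2, so the ratio is 1/√29 ≈ 0.185695.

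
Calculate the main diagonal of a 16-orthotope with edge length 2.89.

d = √(2.89² + 2.89² + ... + 2.89²) [16 terms] = √(16·2.89²) = 2.89√16 = 11.56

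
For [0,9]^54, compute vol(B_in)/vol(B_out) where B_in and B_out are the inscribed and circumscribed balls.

V_in/V_out = n^(-n/2) = 54^(-54/2) ≈ 1.68023e-47.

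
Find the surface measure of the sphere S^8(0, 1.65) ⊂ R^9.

S_9(1.65) = 2·π^(9/2)·(1.65)^8 / Γ(9/2) ≈ 1630.92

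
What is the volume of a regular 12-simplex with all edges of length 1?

V = (1^12 / 12!) · √((12+1) / 2^12) ≈ 1.17613e-10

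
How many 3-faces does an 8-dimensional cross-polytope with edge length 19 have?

f_3(8-orthoplex) = 2^4 · (8 choose 4) = 1120.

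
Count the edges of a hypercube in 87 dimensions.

The 87-cube has n·2^(n-1) = 87·2^86 = 87·77371252455336267181195264 = 6731298963614255244763987968 edges.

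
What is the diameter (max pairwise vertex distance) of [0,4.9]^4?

Diagonal = √4 · 4.9 = 9.8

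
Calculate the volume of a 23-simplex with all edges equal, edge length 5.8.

V_23 = √(24) · 5.8^23 / (23! · 2^(23/2)) ≈ 2.36925e-08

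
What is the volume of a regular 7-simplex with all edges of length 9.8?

For a regular n-simplex with edge a, V = (a^n / n!)·√((n+1)/2^n). With a=9.8, n=7: V ≈ 430.618.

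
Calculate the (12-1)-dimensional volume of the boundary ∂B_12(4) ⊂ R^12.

The surface area of an n-ball is 2π^(n/2) r^(n-1) / Γ(n/2). For n=12, r=4: 1048576·π^6/15 ≈ 6.7206e+07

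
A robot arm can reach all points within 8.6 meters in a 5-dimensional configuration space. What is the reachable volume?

The n-ball volume is π^(n/2)·r^n/Γ(n/2+1). With n=5, r=8.6: V ≈ 247623.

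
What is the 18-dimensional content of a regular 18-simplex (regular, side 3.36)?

Volume = 3.36^18 · √(19/2^18) / 18! ≈ 3.96162e-09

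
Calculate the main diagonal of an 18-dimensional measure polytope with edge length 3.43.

The space diagonal of an n-cube of side s is s√n. Here 3.43·√18 ≈ 14.5523.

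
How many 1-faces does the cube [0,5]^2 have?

The 2-cube has n·2^(n-1) = 2·2^1 = 2·2 = 4 edges.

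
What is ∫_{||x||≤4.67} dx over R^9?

V_9(4.67) = π^(9/2) · (4.67)^9 / Γ(9/2 + 1) ≈ 3.48473e+06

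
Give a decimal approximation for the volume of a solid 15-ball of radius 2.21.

Volume = π^{15/2}·(2.21)^15/Γ(17/2) ≈ 55887.4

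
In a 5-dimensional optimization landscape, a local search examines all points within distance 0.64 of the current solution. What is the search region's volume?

The n-ball volume is π^(n/2)·r^n/Γ(n/2+1). With n=5, r=0.64: V ≈ 0.565195.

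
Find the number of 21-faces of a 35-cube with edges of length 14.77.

Number of 21-faces = C(35,21) · 2^(35-21) = 2319959400 · 16384 = 38010214809600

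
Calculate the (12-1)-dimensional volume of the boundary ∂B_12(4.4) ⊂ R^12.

|∂B_12(4.4)| ≈ 1.91746e+08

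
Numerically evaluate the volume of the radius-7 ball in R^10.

V = 282475249·π^5/120 ≈ 7.20358e+08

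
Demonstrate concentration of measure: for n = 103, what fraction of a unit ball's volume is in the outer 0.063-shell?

1 - (1-0.063)^103 ≈ 0.998772 ≈ 99.88%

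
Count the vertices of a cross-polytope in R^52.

An n-cross-polytope has 2n vertices; here n = 52, giving 104.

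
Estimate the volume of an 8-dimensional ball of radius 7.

The n-ball volume is π^(n/2)·r^n/Γ(n/2+1). With n=8, r=7: V = 5764801·π^4/24 ≈ 2.33977e+07.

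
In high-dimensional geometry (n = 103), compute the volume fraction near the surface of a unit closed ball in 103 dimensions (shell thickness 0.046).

1 - (1-0.046)^103 ≈ 0.992175 ≈ 99.22%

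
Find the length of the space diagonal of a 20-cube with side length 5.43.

||(5.43,5.43,...,5.43)|| = √(20)·5.43 ≈ 24.2837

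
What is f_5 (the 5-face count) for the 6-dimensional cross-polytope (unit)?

An n-cross-polytope has 2^(k+1)·C(n,k+1) k-faces. Here 2^6·C(6,6) = 64·1 = 64.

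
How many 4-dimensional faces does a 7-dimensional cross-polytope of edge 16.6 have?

Each 4-face is the convex hull of 5 vertices, one chosen as ±e_i from each of 5 distinct axes: 2^5·C(7,5) = 672.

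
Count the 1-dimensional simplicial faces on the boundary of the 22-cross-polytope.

Each 1-face is the convex hull of 2 vertices, one chosen as ±e_i from each of 2 distinct axes: 2^2·C(22,2) = 924.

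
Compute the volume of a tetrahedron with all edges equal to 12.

Volume = (√2/12) · 12³ = 203.647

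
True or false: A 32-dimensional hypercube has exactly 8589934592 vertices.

False. The 32-cube has 2^32 = 4294967296 vertices.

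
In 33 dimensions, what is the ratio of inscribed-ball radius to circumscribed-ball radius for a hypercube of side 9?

Ratio = (s/2)/(s√33/2) = 33^(-1/2) ≈ 0.174078.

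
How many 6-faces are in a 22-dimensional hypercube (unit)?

Choose 6 of 22 axes to span the face (C(22,6) = 74613 ways), then fix each of the remaining 16 coordinates at one of its two extreme values (2^16 = 65536 ways): 74613·65536 = 4889837568.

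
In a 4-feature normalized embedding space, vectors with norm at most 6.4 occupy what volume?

Volume = π^{4/2}·(6.4)^4/Γ(3) ≈ 8279.22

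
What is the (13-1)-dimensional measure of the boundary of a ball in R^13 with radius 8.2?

The surface area of an n-ball is 2π^(n/2) r^(n-1) / Γ(n/2). For n=13, r=8.2: 1.09408e+12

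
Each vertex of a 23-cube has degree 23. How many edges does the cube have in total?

Each of the 2^23 = 8388608 vertices has degree 23; total edges = 23·2^23/2 = 96468992.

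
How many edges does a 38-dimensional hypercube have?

Each of the 2^38 = 274877906944 vertices has degree 38; total edges = 38·2^38/2 = 5222680231936.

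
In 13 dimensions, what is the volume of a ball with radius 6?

The n-ball volume is π^(n/2)·r^n/Γ(n/2+1). With n=13, r=6: V = 61917364224·π^6/5005 ≈ 1.18934e+10.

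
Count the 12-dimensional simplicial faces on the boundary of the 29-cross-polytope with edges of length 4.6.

Each 12-face is the convex hull of 13 vertices, one chosen as ±e_i from each of 13 distinct axes: 2^13·C(29,13) = 555941191680.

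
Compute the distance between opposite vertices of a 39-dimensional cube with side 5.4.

||(5.4,5.4,...,5.4)|| = √(39)·5.4 ≈ 33.723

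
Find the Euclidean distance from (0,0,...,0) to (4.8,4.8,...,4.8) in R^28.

||(4.8,4.8,...,4.8)|| = √(28)·4.8 ≈ 25.3992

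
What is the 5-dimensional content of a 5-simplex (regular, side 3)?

V = (3^5 / 5!) · √((5+1) / 2^5) ≈ 0.876851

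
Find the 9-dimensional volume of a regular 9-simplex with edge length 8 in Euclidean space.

V = (8^9 / 9!) · √((9+1) / 2^9) ≈ 51.6906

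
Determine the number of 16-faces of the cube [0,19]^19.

f_16(19-cube) = (19 choose 16) · 2^3 = 7752.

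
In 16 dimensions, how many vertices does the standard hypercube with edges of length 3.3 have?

Number of vertices = 2^16 = 65536.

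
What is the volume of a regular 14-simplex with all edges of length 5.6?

V = (5.6^14 / 14!) · √((14+1) / 2^14) ≈ 0.0103528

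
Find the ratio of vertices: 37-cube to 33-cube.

The 37-cube has 2^37 = 137438953472 vertices. The 33-cube has 2^33 = 8589934592 vertices. Ratio: 137438953472/8589934592 = 16.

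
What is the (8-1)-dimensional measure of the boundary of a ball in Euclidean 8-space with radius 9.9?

S_8(9.9) = 2·π^(8/2)·(9.9)^7 / Γ(8/2) ≈ 3.02639e+08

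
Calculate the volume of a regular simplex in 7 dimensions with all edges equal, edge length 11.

V = (11^7 / 7!) · √((7+1) / 2^7) ≈ 966.626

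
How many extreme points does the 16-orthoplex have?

An n-cross-polytope has 2n vertices; here n = 16, giving 32.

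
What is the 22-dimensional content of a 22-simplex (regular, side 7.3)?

V = (7.3^22 / 22!) · √((22+1) / 2^22) ≈ 2.05055e-05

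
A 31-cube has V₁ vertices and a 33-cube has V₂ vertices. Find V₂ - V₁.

V₁ = 2^31 = 2147483648. V₂ = 2^33 = 8589934592. V₂ - V₁ = 6442450944.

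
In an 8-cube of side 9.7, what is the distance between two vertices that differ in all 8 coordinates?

The space diagonal of an n-cube of side s is s√n. Here 9.7·√8 ≈ 27.4357.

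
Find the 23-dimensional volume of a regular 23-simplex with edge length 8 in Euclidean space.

V_23 = √(24) · 8^23 / (23! · 2^(23/2)) ≈ 3.86221e-05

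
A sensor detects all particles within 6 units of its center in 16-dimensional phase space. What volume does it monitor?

The n-ball volume is π^(n/2)·r^n/Γ(n/2+1). With n=16, r=6: V = 2448880128·π^8/35 ≈ 6.63894e+11.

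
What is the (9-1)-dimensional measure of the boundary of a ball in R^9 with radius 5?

S_9(5) = 2·π^(9/2)·(5)^8 / Γ(9/2) = 2500000·π^4/21 ≈ 1.15963e+07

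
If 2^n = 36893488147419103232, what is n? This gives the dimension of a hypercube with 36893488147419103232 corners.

2^n = 36893488147419103232 ⇒ n = log_2(36893488147419103232) = 65.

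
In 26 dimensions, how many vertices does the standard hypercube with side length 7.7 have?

Number of vertices = 2^26 = 67108864.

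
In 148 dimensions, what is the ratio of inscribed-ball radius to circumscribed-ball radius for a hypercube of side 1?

For an n-cube of any side s, the inradius is s/2 and the circumradius is s√n/2, so the ratio is 1/√148 ≈ 0.0821995.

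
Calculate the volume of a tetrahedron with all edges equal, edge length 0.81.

Volume = (√2/12) · 0.81³ = 0.0626309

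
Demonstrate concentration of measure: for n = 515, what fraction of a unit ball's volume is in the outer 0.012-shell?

1 - (1-0.012)^515 ≈ 0.998006 ≈ 99.80%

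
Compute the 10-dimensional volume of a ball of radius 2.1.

V_10(2.1) = π^(10/2) · (2.1)^10 / Γ(10/2 + 1) ≈ 4253.64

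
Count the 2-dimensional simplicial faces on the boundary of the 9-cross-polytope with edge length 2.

f_2(9-orthoplex) = 2^3 · (9 choose 3) = 672.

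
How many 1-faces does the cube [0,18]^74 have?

An n-cube has n·2^(n-1) edges. With n = 74: 74·9444732965739290427392 = 698910239464707491627008.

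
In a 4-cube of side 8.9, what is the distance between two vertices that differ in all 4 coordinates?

The space diagonal of an n-cube of side s is s√n. Here 8.9·√4 = 17.8.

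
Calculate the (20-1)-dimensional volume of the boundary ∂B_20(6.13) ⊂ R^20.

|∂B_20(6.13)| ≈ 4.72623e+14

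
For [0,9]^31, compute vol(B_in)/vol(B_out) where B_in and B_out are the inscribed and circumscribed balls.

V_in / V_out = (r_in/r_out)^31 = (1/√31)^31 = 31^(-31/2) ≈ 7.65409e-24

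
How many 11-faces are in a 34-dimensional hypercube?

f_11(34-cube) = (34 choose 11) · 2^23 = 2399961958318080.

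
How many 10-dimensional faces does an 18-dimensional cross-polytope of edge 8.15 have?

An n-cross-polytope has 2^(k+1)·C(n,k+1) k-faces. Here 2^11·C(18,11) = 2048·31824 = 65175552.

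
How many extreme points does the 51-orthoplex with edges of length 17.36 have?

The 51-dimensional cross-polytope has 2n = 2·51 = 102 vertices.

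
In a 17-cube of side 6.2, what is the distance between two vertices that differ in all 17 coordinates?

The space diagonal of an n-cube of side s is s√n. Here 6.2·√17 ≈ 25.5633.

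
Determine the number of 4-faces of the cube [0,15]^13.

Choose 4 of 13 axes to span the face (C(13,4) = 715 ways), then fix each of the remaining 9 coordinates at one of its two extreme values (2^9 = 512 ways): 715·512 = 366080.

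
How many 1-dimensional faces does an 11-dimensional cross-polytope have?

Each 1-face is the convex hull of 2 vertices, one chosen as ±e_i from each of 2 distinct axes: 2^2·C(11,2) = 220.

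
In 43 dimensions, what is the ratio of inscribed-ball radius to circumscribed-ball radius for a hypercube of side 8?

Ratio = (s/2)/(s√43/2) = 43^(-1/2) ≈ 0.152499.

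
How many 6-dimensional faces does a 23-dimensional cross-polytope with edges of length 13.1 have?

An n-cross-polytope has 2^(k+1)·C(n,k+1) k-faces. Here 2^7·C(23,7) = 128·245157 = 31380096.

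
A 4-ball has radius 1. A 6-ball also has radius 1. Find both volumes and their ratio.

V_4(1) ≈ 4.9348. V_6(1) ≈ 5.16771. Ratio V_4/V_6 ≈ 0.9549.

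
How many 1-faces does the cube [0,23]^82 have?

Each of the 2^82 = 4835703278458516698824704 vertices has degree 82; total edges = 82·2^82/2 = 198263834416799184651812864.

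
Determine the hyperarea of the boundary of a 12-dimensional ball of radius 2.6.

|∂B_12(2.6)| ≈ 588105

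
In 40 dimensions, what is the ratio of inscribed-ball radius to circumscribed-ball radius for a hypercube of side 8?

r_in / r_out = (8/2) / (8√40/2) = 1/√40 ≈ 0.158114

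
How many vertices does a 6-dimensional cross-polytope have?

The vertices are ±e_1, ..., ±e_6, so there are 2·6 = 12.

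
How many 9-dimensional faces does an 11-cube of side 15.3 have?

An n-cube has C(n,k)·2^(n-k) k-faces. Here C(11,9)·2^2 = 55·4 = 220.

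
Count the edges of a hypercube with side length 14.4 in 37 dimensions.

The 37-cube has n·2^(n-1) = 37·2^36 = 37·68719476736 = 2542620639232 edges.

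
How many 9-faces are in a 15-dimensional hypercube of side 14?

An n-cube has C(n,k)·2^(n-k) k-faces. Here C(15,9)·2^6 = 5005·64 = 320320.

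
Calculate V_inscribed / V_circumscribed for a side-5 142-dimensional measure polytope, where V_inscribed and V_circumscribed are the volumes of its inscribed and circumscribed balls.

Volume scales as r^n, and r_in/r_out = 1/√142, giving (1/√142)^142 ≈ 1.54002e-153.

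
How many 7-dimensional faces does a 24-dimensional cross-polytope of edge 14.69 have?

Each 7-face is the convex hull of 8 vertices, one chosen as ±e_i from each of 8 distinct axes: 2^8·C(24,8) = 188280576.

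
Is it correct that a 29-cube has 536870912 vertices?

True. The 29-cube has 2^29 = 536870912 vertices.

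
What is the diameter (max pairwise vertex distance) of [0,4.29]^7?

||(4.29,4.29,...,4.29)|| = √(7)·4.29 ≈ 11.3503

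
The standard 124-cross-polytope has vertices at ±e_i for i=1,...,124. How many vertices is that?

The vertices are ±e_1, ..., ±e_124, so there are 2·124 = 248.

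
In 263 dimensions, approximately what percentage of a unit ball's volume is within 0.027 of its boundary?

1 - (1-0.027)^263 ≈ 0.999252 ≈ 99.93%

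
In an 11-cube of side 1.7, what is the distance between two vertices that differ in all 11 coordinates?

||(1.7,1.7,...,1.7)|| = √(11)·1.7 ≈ 5.63826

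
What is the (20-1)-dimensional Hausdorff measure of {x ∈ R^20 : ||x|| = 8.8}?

S_20(8.8) = 2·π^(20/2)·(8.8)^19 / Γ(20/2) ≈ 4.54921e+17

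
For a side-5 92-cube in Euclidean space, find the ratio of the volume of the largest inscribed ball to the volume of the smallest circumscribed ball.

V_in/V_out = n^(-n/2) = 92^(-92/2) ≈ 4.63191e-91.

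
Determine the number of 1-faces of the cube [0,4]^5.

f_1(5-cube) = (5 choose 1) · 2^4 = 80.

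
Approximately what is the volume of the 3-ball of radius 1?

The n-ball volume is π^(n/2)·r^n/Γ(n/2+1). With n=3, r=1: V = 4·π/3 ≈ 4.18879.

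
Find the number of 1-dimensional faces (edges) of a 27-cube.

Number of 1-faces = C(27,1)·2^(27-1) = 27·67108864 = 1811939328.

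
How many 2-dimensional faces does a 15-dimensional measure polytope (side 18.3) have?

An n-cube has C(n,k)·2^(n-k) k-faces. Here C(15,2)·2^13 = 105·8192 = 860160.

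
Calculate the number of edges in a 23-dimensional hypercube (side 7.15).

Each of the 2^23 = 8388608 vertices has degree 23; total edges = 23·2^23/2 = 96468992.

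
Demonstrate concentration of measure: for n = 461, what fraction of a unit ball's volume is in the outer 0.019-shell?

1 - (1-0.019)^461 ≈ 0.999856 ≈ 99.9856%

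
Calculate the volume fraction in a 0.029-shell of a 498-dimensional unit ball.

1 - (1-0.029)^498 ≈ 0.9999995683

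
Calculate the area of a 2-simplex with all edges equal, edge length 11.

Area = (√3/4) · 11² = 52.3945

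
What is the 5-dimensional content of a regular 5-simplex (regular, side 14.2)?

Volume = 14.2^5 · √(6/2^5) / 5! ≈ 2083.34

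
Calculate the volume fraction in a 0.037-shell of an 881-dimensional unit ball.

Shell fraction = 1 - (1-0.037)^881 ≈ 1 - 3.756e-15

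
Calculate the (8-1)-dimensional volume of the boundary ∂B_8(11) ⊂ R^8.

S_8(11) = 2·π^(8/2)·(11)^7 / Γ(8/2) = 19487171·π^4/3 ≈ 6.32743e+08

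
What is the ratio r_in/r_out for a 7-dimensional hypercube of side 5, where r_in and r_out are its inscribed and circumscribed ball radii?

For an n-cube of any side s, the inradius is s/2 and the circumradius is s√n/2, so the ratio is 1/√7 ≈ 0.377964.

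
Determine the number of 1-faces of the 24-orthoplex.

Number of 1-faces = 2^(1+1) · C(24,1+1) = 4 · 276 = 1104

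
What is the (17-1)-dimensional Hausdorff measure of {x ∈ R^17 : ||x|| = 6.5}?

The surface area of an n-ball is 2π^(n/2) r^(n-1) / Γ(n/2). For n=17, r=6.5: 51185893014090757·π^8/19958400 ≈ 2.43346e+13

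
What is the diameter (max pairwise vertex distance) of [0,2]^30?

Diagonal = √30 · 2 ≈ 10.9545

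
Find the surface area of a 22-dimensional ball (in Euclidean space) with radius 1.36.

|∂B_22(1.36)| ≈ 103.331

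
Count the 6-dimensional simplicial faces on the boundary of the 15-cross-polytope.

Each 6-face is the convex hull of 7 vertices, one chosen as ±e_i from each of 7 distinct axes: 2^7·C(15,7) = 823680.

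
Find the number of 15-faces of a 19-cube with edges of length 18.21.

f_15(19-cube) = (19 choose 15) · 2^4 = 62016.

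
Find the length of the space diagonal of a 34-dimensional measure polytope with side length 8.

Diagonal = √34 · 8 ≈ 46.6476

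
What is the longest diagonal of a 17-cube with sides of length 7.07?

||(7.07,7.07,...,7.07)|| = √(17)·7.07 ≈ 29.1504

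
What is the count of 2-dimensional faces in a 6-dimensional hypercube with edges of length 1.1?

An n-cube has C(n,k)·2^(n-k) k-faces. Here C(6,2)·2^4 = 15·16 = 240.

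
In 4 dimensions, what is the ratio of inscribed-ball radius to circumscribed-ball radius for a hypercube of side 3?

r_in = 3/2 (half the side); r_out = 3√4/2 (half the diagonal). Ratio = 1/√4 ≈ 0.5.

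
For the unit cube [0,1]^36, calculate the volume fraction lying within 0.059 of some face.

1 - (1 - 2·0.059)^36 = 1 - 0.882^36 ≈ 0.989114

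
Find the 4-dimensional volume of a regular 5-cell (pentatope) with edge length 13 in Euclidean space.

V_4 = √(5) · 13^4 / (4! · 2^(4/2)) ≈ 665.254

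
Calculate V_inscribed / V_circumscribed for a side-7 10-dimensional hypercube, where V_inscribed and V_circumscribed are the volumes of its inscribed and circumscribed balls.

V_in/V_out = n^(-n/2) = 10^(-10/2) ≈ 1e-05.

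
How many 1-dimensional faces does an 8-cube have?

An n-cube has C(n,k)·2^(n-k) k-faces. Here C(8,1)·2^7 = 8·128 = 1024.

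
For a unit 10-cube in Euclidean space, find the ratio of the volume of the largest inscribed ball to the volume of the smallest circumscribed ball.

V_in / V_out = (r_in/r_out)^10 = (1/√10)^10 = 10^(-10/2) ≈ 1e-05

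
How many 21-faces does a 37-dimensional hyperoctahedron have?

Each 21-face is the convex hull of 22 vertices, one chosen as ±e_i from each of 22 distinct axes: 2^22·C(37,22) = 39276300510167040.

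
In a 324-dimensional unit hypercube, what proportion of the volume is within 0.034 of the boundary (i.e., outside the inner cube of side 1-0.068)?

1 - (1 - 2·0.034)^324 = 1 - 0.932^324 ≈ 1 - 1.232e-10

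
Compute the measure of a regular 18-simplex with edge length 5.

V = (5^18 / 18!) · √((18+1) / 2^18) ≈ 5.07254e-06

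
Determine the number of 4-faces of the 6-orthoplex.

f_4(6-orthoplex) = 2^5 · (6 choose 5) = 192.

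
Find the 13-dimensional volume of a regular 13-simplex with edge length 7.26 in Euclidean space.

For a regular n-simplex with edge a, V = (a^n / n!)·√((n+1)/2^n). With a=7.26, n=13: V ≈ 1.03339.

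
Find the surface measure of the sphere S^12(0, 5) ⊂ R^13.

S_13(5) = 2·π^(13/2)·(5)^12 / Γ(13/2) = 6250000000·π^6/2079 ≈ 2.89018e+09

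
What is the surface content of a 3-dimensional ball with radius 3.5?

The surface area of an n-ball is 2π^(n/2) r^(n-1) / Γ(n/2). For n=3, r=3.5: 4πr² = 4π·(3.5)² ≈ 153.938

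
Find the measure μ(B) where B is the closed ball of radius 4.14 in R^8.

Volume = π^{8/2}·(4.14)^8/Γ(5) ≈ 350260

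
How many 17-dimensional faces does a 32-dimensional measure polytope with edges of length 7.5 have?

Number of 17-faces = C(32,17) · 2^(32-17) = 565722720 · 32768 = 18537602088960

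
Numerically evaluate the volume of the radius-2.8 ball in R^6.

V_6(2.8) = π^(6/2) · (2.8)^6 / Γ(6/2 + 1) ≈ 2490.27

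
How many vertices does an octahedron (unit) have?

An n-cross-polytope has 2^(k+1)·C(n,k+1) k-faces. Here 2^1·C(3,1) = 2·3 = 6.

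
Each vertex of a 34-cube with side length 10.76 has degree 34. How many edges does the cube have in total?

The 34-cube has n·2^(n-1) = 34·2^33 = 34·8589934592 = 292057776128 edges.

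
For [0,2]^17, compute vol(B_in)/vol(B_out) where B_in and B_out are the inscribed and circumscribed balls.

V_in / V_out = (r_in/r_out)^17 = (1/√17)^17 = 17^(-17/2) ≈ 3.47684e-11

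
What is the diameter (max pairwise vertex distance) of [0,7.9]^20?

||(7.9,7.9,...,7.9)|| = √(20)·7.9 ≈ 35.3299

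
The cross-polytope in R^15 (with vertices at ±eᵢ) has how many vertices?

The vertices are ±e_1, ..., ±e_15, so there are 2·15 = 30.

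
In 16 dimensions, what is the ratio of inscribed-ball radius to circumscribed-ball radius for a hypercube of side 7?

r_in = 7/2 (half the side); r_out = 7√16/2 (half the diagonal). Ratio = 1/√16 ≈ 0.25.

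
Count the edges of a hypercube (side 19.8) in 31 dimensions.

The 31-cube has n·2^(n-1) = 31·2^30 = 31·1073741824 = 33285996544 edges.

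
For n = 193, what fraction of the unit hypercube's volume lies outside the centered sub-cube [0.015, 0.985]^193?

1 - (1 - 2·0.015)^193 = 1 - 0.97^193 ≈ 0.997201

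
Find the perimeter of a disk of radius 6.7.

|∂B_2(6.7)| = 2πr = 2π·6.7 ≈ 42.0973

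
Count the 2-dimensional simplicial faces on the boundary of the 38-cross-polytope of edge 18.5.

Number of 2-faces = 2^(2+1) · C(38,2+1) = 8 · 8436 = 67488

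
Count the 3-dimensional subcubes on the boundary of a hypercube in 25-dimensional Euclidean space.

Choose 3 of 25 axes to span the face (C(25,3) = 2300 ways), then fix each of the remaining 22 coordinates at one of its two extreme values (2^22 = 4194304 ways): 2300·4194304 = 9646899200.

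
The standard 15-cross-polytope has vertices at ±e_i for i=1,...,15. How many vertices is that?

The 15-dimensional cross-polytope has 2n = 2·15 = 30 vertices.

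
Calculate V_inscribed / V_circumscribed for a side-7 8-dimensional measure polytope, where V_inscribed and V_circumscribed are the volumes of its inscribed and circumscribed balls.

V_in / V_out = (r_in/r_out)^8 = (1/√8)^8 = 8^(-8/2) ≈ 0.000244141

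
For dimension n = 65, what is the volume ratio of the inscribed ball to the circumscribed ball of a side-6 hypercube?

V_in/V_out = n^(-n/2) = 65^(-65/2) ≈ 1.20314e-59.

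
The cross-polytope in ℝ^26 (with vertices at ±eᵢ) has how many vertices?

Number of vertices = 2n = 52.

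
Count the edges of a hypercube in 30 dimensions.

Each of the 2^30 = 1073741824 vertices has degree 30; total edges = 30·2^30/2 = 16106127360.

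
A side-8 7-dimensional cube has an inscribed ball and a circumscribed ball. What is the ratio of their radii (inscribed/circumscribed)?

Ratio = (s/2)/(s√7/2) = 7^(-1/2) ≈ 0.377964.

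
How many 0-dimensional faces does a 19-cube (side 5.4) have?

f_0(19-cube) = (19 choose 0) · 2^19 = 524288.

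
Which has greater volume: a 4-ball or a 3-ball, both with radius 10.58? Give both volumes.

V_4(10.58) ≈ 61831.9. V_3(10.58) ≈ 4960.73. The 4-ball is larger.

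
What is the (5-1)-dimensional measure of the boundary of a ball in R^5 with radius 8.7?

The surface area of an n-ball is 2π^(n/2) r^(n-1) / Γ(n/2). For n=5, r=8.7: 150781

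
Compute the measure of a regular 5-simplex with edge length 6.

V_5 = √(6) · 6^5 / (5! · 2^(5/2)) ≈ 28.0592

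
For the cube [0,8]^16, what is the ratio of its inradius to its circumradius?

For an n-cube of any side s, the inradius is s/2 and the circumradius is s√n/2, so the ratio is 1/√16 ≈ 0.25.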